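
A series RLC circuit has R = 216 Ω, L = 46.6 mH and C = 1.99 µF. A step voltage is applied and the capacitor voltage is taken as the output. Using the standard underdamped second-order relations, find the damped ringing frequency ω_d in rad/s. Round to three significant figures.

ω_d ≈ 2330 rad/s

For a series RLC circuit (capacitor voltage as output), ω_n = 1/√(LC) = 1/√(46.6 mH · 1.99 µF) = 3280 rad/s.
ζ = (R/2)·√(C/L) = (216/2)·√(1.99 µF/46.6 mH) = 0.706.
ω_d = ω_n√(1−ζ²) = 2330 rad/s.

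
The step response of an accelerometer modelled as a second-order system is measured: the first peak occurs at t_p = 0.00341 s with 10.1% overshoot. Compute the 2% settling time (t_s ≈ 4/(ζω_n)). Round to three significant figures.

The overshoot fixes ζ = −ln(OS)/√(π²+ln²(OS)) = 0.589.
From t_p = π/ω_d, ω_d = π/0.00341 = 921 rad/s, so ω_n = ω_d/√(1−ζ²) = 1140 rad/s.
t_s ≈ 4/(ζω_n) = 4/(0.589·1140) = 0.00595 s.

t_s ≈ 0.00595 s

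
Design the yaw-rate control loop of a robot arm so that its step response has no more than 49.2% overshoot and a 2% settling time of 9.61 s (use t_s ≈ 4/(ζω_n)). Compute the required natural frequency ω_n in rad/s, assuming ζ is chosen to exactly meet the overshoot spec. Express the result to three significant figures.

ω_n ≈ 1.89 rad/s

From %OS = 100·exp(−πζ/√(1−ζ²)), invert to get ζ = −ln(OS)/√(π² + ln²(OS)) with OS = 0.492.
−ln 0.492 = 0.7093, so ζ = 0.7093/√(π² + 0.5031) = 0.220.
From t_s ≈ 4/(ζω_n): ω_n = 4/(ζ·t_s) = 4/(0.220·9.61) = 1.89 rad/s.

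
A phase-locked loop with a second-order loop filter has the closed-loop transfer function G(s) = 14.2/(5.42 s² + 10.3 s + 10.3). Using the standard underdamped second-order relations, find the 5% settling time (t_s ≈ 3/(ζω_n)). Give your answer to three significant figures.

Dividing through by 5.42: denominator becomes s² + 1.900 s + 1.900.
So ω_n = √1.900 = 1.38 rad/s and ζ = 1.900/(2·1.38) = 0.689.
t_s ≈ 3/(ζω_n) = 3.16 s.

t_s ≈ 3.16 s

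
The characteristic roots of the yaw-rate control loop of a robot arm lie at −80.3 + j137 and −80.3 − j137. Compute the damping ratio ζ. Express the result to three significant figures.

The poles are at −σ ± jω_d with σ = 80.3 and ω_d = 137, so ω_n = √(σ²+ω_d²) = 159 rad/s and ζ = σ/ω_n = 0.506.

ζ ≈ 0.506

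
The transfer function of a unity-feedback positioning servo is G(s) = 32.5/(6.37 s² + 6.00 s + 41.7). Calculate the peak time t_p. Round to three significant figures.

Dividing through by 6.37: denominator becomes s² + 0.9419 s + 6.546.
So ω_n = √6.546 = 2.56 rad/s and ζ = 0.9419/(2·2.56) = 0.184.
ω_d = 2.56·√(1 − 0.184²) = 2.51 rad/s. t_p = π/ω_d = 1.25 s.

t_p ≈ 1.25 s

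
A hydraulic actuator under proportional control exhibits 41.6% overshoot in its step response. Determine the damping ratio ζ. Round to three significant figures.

Inverting the overshoot relation: ζ = |ln 0.416|/√(π² + ln²0.416) = 0.269.

ζ ≈ 0.269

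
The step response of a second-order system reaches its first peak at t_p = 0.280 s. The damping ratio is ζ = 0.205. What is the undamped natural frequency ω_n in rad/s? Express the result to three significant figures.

ω_n ≈ 11.5 rad/s

Peak time t_p = π/ω_d, so ω_d = π/t_p = π/0.280 = 11.2 rad/s.
ω_n = ω_d/√(1−ζ²) = 11.2/√0.958 = 11.5 rad/s.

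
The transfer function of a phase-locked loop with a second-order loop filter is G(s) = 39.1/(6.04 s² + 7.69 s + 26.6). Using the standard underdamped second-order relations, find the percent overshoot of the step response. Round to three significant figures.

%OS ≈ 36.8%

Dividing through by 6.04: denominator becomes s² + 1.273 s + 4.404.
So ω_n = √4.404 = 2.10 rad/s and ζ = 1.273/(2·2.10) = 0.303.
%OS = 100·exp(−πζ/√(1−ζ²)) = 36.8%.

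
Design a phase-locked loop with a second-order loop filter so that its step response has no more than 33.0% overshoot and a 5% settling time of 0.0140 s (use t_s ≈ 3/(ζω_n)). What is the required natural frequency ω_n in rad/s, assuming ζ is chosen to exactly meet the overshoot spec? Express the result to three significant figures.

ω_n ≈ 644 rad/s

Inverting the overshoot relation: ζ = |ln 0.330|/√(π² + ln²0.330) = 0.333.
From t_s ≈ 3/(ζω_n): ω_n = 3/(ζ·t_s) = 3/(0.333·0.0140) = 644 rad/s.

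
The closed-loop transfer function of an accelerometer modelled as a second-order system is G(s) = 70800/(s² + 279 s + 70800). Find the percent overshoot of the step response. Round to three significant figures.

%OS ≈ 14.5%

Matching coefficients with s² + 2ζω_n s + ω_n² gives ω_n² = 70800 ⇒ ω_n = 266 rad/s, and ζ = 279/(2ω_n) = 0.524.
%OS = 100·exp(−πζ/√(1−ζ²)) = 14.5%.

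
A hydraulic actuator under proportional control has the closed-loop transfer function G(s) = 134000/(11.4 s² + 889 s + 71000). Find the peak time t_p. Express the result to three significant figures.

t_p ≈ 0.0458 s

Dividing through by 11.4: denominator becomes s² + 77.98 s + 6228.
So ω_n = √6228 = 78.9 rad/s and ζ = 77.98/(2·78.9) = 0.494.
The damped frequency ω_d = ω_n√(1−ζ²) = 68.6 rad/s. t_p = π/ω_d = 0.0458 s.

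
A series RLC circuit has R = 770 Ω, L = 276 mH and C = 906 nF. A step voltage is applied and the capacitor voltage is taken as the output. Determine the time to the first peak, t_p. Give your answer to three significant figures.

For a series RLC circuit (capacitor voltage as output), ω_n = 1/√(LC) = 1/√(276 mH · 906 nF) = 2000 rad/s.
ζ = (R/2)·√(C/L) = (770/2)·√(906 nF/276 mH) = 0.698.
ω_d = ω_n√(1−ζ²) = 1430 rad/s. t_p = π/ω_d = 0.00219 s.

t_p ≈ 0.00219 s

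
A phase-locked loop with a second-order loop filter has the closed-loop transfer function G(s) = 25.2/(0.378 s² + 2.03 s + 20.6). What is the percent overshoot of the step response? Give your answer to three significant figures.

Dividing through by 0.378: denominator becomes s² + 5.370 s + 54.50.
So ω_n = √54.50 = 7.38 rad/s and ζ = 5.370/(2·7.38) = 0.364.
Overshoot: exp(−π·0.364/√(1−0.364²)) = 0.293, i.e. 29.3%.

%OS ≈ 29.3%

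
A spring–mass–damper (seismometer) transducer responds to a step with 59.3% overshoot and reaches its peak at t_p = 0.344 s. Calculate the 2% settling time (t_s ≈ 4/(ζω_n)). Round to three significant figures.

ζ from %OS: ζ = |ln 0.593|/√(π²+ln²0.593) = 0.164.
t_p = π/ω_d ⇒ ω_d = 9.13 rad/s; then ω_n = ω_d/√(1−ζ²) = 9.26 rad/s.
t_s ≈ 4/(ζω_n) = 4/(0.164·9.26) = 2.63 s.

t_s ≈ 2.63 s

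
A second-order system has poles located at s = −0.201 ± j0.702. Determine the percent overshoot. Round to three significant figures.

With σ = 0.201, ω_d = 0.702: ω_n = √(σ²+ω_d²) = 0.730 rad/s, ζ = σ/ω_n = 0.275.
%OS = 100 e^{−πζ/√(1−ζ²)} with ζ = 0.275 gives 40.7%.

%OS ≈ 40.7%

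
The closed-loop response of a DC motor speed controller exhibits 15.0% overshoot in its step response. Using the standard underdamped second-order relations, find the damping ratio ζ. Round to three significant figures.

Inverting the overshoot relation: ζ = |ln 0.150|/√(π² + ln²0.150) = 0.517.

ζ ≈ 0.517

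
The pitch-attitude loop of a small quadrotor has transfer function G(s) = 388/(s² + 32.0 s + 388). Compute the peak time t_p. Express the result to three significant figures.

Matching coefficients with s² + 2ζω_n s + ω_n² gives ω_n² = 388 ⇒ ω_n = 19.7 rad/s, and ζ = 32.0/(2ω_n) = 0.812.
ω_d = 19.7·√(1 − 0.812²) = 11.5 rad/s. Then t_p = π/ω_d = 0.273 s.

t_p ≈ 0.273 s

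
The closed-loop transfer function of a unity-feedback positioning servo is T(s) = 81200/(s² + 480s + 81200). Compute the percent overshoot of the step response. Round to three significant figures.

%OS ≈ 0.739%

ω_n = √81200 = 285 rad/s; ζ = 480/(2·285) = 0.842.
%OS = 100·exp(−πζ/√(1−ζ²)) = 0.739%.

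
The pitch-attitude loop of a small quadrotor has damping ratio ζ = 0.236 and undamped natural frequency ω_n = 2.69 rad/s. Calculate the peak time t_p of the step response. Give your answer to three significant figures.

t_p ≈ 1.20 s

The damped frequency is ω_d = ω_n√(1−ζ²) = 2.69·√(1−0.0557) = 2.61 rad/s.
Peak time t_p = π/ω_d = π/2.61 = 1.20 s.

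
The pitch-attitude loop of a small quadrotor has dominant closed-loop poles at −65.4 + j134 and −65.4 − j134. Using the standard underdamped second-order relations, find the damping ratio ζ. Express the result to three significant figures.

With σ = 65.4, ω_d = 134: ω_n = √(σ²+ω_d²) = 149 rad/s, ζ = σ/ω_n = 0.439.

ζ ≈ 0.439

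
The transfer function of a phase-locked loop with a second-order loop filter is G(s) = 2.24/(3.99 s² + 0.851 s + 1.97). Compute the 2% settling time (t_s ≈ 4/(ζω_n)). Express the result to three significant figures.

Dividing through by 3.99: denominator becomes s² + 0.2133 s + 0.4937.
So ω_n = √0.4937 = 0.703 rad/s and ζ = 0.2133/(2·0.703) = 0.152.
t_s ≈ 4/(ζω_n) = 37.5 s.

t_s ≈ 37.5 s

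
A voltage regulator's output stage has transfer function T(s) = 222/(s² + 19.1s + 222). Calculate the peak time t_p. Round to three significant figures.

Matching coefficients with s² + 2ζω_n s + ω_n² gives ω_n² = 222 ⇒ ω_n = 14.9 rad/s, and ζ = 19.1/(2ω_n) = 0.641.
ω_d = ω_n√(1−ζ²) = 11.4 rad/s. Then t_p = π/ω_d = 0.275 s.

t_p ≈ 0.275 s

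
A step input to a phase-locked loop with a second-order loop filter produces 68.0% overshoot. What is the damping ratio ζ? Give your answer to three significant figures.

ζ ≈ 0.122

From %OS = 100·exp(−πζ/√(1−ζ²)), invert to get ζ = −ln(OS)/√(π² + ln²(OS)) with OS = 0.680.
−ln 0.680 = 0.3857, so ζ = 0.3857/√(π² + 0.1487) = 0.122.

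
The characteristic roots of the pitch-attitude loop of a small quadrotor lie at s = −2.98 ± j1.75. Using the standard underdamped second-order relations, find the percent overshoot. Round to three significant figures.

With σ = 2.98, ω_d = 1.75: ω_n = √(σ²+ω_d²) = 3.46 rad/s, ζ = σ/ω_n = 0.862.
%OS = 100·exp(−πζ/√(1−ζ²)) = 0.475%.

%OS ≈ 0.475%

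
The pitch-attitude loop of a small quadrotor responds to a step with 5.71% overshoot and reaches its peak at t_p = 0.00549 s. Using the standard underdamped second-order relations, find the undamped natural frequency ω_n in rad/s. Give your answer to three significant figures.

ω_n ≈ 774 rad/s

ζ from %OS: ζ = |ln 0.0571|/√(π²+ln²0.0571) = 0.674.
From t_p = π/ω_d, ω_d = π/0.00549 = 572 rad/s, so ω_n = ω_d/√(1−ζ²) = 774 rad/s.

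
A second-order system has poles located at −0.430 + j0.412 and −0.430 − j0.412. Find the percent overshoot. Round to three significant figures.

With σ = 0.430, ω_d = 0.412: ω_n = √(σ²+ω_d²) = 0.596 rad/s, ζ = σ/ω_n = 0.722.
%OS = 100 e^{−πζ/√(1−ζ²)} with ζ = 0.722 gives 3.77%.

%OS ≈ 3.77%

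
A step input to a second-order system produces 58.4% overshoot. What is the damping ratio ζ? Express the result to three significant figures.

ζ ≈ 0.169

From %OS = 100·exp(−πζ/√(1−ζ²)), invert to get ζ = −ln(OS)/√(π² + ln²(OS)) with OS = 0.584.
−ln 0.584 = 0.5379, so ζ = 0.5379/√(π² + 0.2893) = 0.169.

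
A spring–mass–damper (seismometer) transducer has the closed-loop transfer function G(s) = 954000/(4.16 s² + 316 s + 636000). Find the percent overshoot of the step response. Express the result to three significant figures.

%OS ≈ 73.6%

Dividing through by 4.16: denominator becomes s² + 75.96 s + 152900.
So ω_n = √152900 = 391 rad/s and ζ = 75.96/(2·391) = 0.0971.
%OS = 100 e^{−πζ/√(1−ζ²)} with ζ = 0.0971 gives 73.6%.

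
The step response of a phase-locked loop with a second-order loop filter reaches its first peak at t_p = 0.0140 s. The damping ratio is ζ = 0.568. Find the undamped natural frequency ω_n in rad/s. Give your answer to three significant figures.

ω_n ≈ 273 rad/s

Peak time t_p = π/ω_d, so ω_d = π/t_p = π/0.0140 = 224 rad/s.
ω_n = ω_d/√(1−ζ²) = 224/√0.677 = 273 rad/s.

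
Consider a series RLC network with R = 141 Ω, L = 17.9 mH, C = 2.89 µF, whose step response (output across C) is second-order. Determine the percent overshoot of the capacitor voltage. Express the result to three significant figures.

%OS ≈ 0.178%

For a series RLC circuit (capacitor voltage as output), ω_n = 1/√(LC) = 1/√(17.9 mH · 2.89 µF) = 4400 rad/s.
ζ = (R/2)·√(C/L) = (141/2)·√(2.89 µF/17.9 mH) = 0.896.
%OS = 100·exp(−πζ/√(1−ζ²)) = 0.178%.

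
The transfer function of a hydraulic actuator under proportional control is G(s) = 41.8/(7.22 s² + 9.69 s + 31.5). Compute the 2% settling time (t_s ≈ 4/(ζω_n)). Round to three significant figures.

t_s ≈ 5.96 s

Dividing through by 7.22: denominator becomes s² + 1.342 s + 4.363.
So ω_n = √4.363 = 2.09 rad/s and ζ = 1.342/(2·2.09) = 0.321.
t_s ≈ 4/(ζω_n) = 5.96 s.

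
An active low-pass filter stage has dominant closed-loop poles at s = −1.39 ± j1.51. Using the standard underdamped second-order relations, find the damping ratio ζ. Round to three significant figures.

The poles are at −σ ± jω_d with σ = 1.39 and ω_d = 1.51, so ω_n = √(σ²+ω_d²) = 2.05 rad/s and ζ = σ/ω_n = 0.677.

ζ ≈ 0.677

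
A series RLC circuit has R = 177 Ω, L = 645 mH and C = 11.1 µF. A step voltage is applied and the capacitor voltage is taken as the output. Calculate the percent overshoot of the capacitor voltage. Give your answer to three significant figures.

For a series RLC circuit (capacitor voltage as output), ω_n = 1/√(LC) = 1/√(645 mH · 11.1 µF) = 374 rad/s.
ζ = (R/2)·√(C/L) = (177/2)·√(11.1 µF/645 mH) = 0.367.
Overshoot: exp(−π·0.367/√(1−0.367²)) = 0.289, i.e. 28.9%.

%OS ≈ 28.9%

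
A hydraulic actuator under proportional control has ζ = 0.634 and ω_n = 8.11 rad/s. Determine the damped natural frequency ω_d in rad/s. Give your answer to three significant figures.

ω_d = ω_n√(1−ζ²) = 8.11·√0.598 = 6.27 rad/s.

ω_d ≈ 6.27 rad/s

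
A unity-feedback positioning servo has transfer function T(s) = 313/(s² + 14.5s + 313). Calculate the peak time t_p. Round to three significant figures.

t_p ≈ 0.195 s

ω_n = √313 = 17.7 rad/s; ζ = 14.5/(2·17.7) = 0.410.
The damped frequency ω_d = ω_n√(1−ζ²) = 16.1 rad/s. Then t_p = π/ω_d = 0.195 s.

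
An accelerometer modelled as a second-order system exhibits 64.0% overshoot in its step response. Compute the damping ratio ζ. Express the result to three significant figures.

Inverting the overshoot relation: ζ = |ln 0.640|/√(π² + ln²0.640) = 0.141.

ζ ≈ 0.141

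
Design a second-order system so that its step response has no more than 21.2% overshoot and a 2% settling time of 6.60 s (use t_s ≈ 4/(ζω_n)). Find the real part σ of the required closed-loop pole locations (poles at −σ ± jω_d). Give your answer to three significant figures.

The settling-time spec alone fixes σ = ζω_n = 4/t_s = 4/6.60 = 0.606.
(Overshoot then fixes ζ = 0.443 and hence ω_d = σ·√(1−ζ²)/ζ = 1.23 rad/s.)

σ ≈ 0.606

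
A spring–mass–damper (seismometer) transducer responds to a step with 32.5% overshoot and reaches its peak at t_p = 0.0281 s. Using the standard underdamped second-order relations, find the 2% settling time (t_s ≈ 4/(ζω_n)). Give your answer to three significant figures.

t_s ≈ 0.100 s

The overshoot fixes ζ = −ln(OS)/√(π²+ln²(OS)) = 0.337.
t_p = π/ω_d ⇒ ω_d = 112 rad/s; then ω_n = ω_d/√(1−ζ²) = 119 rad/s.
t_s ≈ 4/(ζω_n) = 4/(0.337·119) = 0.100 s.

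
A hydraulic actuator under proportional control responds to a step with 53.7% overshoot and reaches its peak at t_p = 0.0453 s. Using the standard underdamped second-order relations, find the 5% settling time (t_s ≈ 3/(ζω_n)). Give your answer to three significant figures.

ζ from %OS: ζ = |ln 0.537|/√(π²+ln²0.537) = 0.194.
From t_p = π/ω_d, ω_d = π/0.0453 = 69.4 rad/s, so ω_n = ω_d/√(1−ζ²) = 70.7 rad/s.
t_s ≈ 3/(ζω_n) = 3/(0.194·70.7) = 0.219 s.

t_s ≈ 0.219 s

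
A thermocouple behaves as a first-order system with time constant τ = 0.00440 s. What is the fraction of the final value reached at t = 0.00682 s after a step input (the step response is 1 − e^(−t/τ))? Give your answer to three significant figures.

y/y_∞ ≈ 0.788

y(t)/y_∞ = 1 − e^(−t/τ) = 1 − e^(−0.00682/0.00440) = 1 − e^(−1.55) = 0.788.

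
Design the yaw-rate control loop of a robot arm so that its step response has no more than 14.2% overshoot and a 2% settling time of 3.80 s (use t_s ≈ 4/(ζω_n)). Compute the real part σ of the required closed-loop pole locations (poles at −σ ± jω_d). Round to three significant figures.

The settling-time spec alone fixes σ = ζω_n = 4/t_s = 4/3.80 = 1.05.
(Overshoot then fixes ζ = 0.528 and hence ω_d = σ·√(1−ζ²)/ζ = 1.69 rad/s.)

σ ≈ 1.05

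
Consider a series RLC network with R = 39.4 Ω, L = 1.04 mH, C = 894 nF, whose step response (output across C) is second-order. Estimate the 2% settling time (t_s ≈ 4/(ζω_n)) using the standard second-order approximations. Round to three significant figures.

t_s ≈ 0.000211 s

For a series RLC circuit (capacitor voltage as output), ω_n = 1/√(LC) = 1/√(1.04 mH · 894 nF) = 32800 rad/s.
ζ = (R/2)·√(C/L) = (39.4/2)·√(894 nF/1.04 mH) = 0.578.
t_s ≈ 4/(ζω_n) = 0.000211 s.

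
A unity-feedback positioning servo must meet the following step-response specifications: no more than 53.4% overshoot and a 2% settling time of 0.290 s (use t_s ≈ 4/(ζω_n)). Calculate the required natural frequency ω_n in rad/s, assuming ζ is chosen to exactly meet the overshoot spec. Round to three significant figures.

ω_n ≈ 70.4 rad/s

Inverting the overshoot relation: ζ = |ln 0.534|/√(π² + ln²0.534) = 0.196.
From t_s ≈ 4/(ζω_n): ω_n = 4/(ζ·t_s) = 4/(0.196·0.290) = 70.4 rad/s.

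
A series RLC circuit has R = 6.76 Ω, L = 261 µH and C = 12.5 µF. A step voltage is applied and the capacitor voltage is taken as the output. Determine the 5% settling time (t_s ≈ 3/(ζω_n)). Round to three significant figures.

For a series RLC circuit (capacitor voltage as output), ω_n = 1/√(LC) = 1/√(261 µH · 12.5 µF) = 17500 rad/s.
ζ = (R/2)·√(C/L) = (6.76/2)·√(12.5 µF/261 µH) = 0.740.
t_s ≈ 3/(ζω_n) = 0.000232 s.

t_s ≈ 0.000232 s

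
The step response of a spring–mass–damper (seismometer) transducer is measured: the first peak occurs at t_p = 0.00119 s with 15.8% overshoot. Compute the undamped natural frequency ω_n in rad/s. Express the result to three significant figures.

ω_n ≈ 3060 rad/s

ζ from %OS: ζ = |ln 0.158|/√(π²+ln²0.158) = 0.506.
t_p = π/ω_d ⇒ ω_d = 2640 rad/s; then ω_n = ω_d/√(1−ζ²) = 3060 rad/s.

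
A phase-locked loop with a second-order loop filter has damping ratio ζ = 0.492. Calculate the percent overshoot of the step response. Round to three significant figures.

For an underdamped second-order system, %OS = 100·exp(−πζ/√(1−ζ²)).
πζ/√(1−ζ²) = π·0.492/√(1−0.242) = 1.775, so %OS = 100·e^(−1.775) = 16.9%.

%OS ≈ 16.9%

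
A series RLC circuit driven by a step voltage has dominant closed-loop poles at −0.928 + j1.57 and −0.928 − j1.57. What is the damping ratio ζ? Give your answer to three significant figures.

With σ = 0.928, ω_d = 1.57: ω_n = √(σ²+ω_d²) = 1.82 rad/s, ζ = σ/ω_n = 0.509.

ζ ≈ 0.509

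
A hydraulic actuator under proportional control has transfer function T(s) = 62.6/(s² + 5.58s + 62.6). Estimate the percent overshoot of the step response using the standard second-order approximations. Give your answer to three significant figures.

Matching coefficients with s² + 2ζω_n s + ω_n² gives ω_n² = 62.6 ⇒ ω_n = 7.91 rad/s, and ζ = 5.58/(2ω_n) = 0.353.
%OS = 100 e^{−πζ/√(1−ζ²)} with ζ = 0.353 gives 30.6%.

%OS ≈ 30.6%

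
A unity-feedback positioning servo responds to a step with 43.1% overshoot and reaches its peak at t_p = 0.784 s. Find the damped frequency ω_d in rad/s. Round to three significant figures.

t_p = π/ω_d, so ω_d = π/0.784 = 4.01 rad/s.

ω_d ≈ 4.01 rad/s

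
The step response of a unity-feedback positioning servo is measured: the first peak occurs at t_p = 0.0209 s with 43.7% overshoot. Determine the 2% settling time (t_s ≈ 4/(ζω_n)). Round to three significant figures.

From the overshoot, ζ = −ln(OS)/√(π²+ln²(OS)) = 0.255.
From t_p = π/ω_d, ω_d = π/0.0209 = 150 rad/s, so ω_n = ω_d/√(1−ζ²) = 155 rad/s.
t_s ≈ 4/(ζω_n) = 4/(0.255·155) = 0.101 s.

t_s ≈ 0.101 s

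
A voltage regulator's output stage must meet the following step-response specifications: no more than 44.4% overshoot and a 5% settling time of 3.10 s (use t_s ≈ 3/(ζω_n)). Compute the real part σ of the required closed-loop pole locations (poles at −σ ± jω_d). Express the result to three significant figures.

σ ≈ 0.968

The settling-time spec alone fixes σ = ζω_n = 3/t_s = 3/3.10 = 0.968.
(Overshoot then fixes ζ = 0.250 and hence ω_d = σ·√(1−ζ²)/ζ = 3.74 rad/s.)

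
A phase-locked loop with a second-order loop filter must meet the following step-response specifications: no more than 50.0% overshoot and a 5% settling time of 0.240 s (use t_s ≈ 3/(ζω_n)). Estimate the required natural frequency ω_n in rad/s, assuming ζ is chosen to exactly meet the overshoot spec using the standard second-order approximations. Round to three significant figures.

ω_n ≈ 58.0 rad/s

ζ = −ln(OS)/√(π² + (ln OS)²). With OS = 0.500, ln OS = −0.6931 and ζ = 0.6931/3.217 = 0.215.
Then ω_n = 3/(ζ t_s) = 3/(0.215 × 0.240) = 58.0 rad/s.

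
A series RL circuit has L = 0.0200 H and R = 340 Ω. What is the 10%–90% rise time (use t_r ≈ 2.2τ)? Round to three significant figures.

t_r ≈ 0.000129 s

τ = L/R = 0.0200/340 = 0.0000588 s.
t_r ≈ 2.2τ = 0.000129 s.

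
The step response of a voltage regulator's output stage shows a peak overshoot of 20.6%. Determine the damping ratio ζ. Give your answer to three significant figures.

ζ ≈ 0.449

Inverting the overshoot relation: ζ = |ln 0.206|/√(π² + ln²0.206) = 0.449.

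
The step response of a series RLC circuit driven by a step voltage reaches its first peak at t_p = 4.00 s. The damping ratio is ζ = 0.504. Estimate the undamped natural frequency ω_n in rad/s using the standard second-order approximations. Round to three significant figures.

ω_n ≈ 0.909 rad/s

Peak time t_p = π/ω_d, so ω_d = π/t_p = π/4.00 = 0.785 rad/s.
ω_n = ω_d/√(1−ζ²) = 0.785/√0.746 = 0.909 rad/s.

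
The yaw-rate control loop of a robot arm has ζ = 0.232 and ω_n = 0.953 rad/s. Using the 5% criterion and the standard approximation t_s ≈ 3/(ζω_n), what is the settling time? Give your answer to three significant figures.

t_s ≈ 3/(ζω_n) = 3/(0.232 × 0.953) = 13.6 s.

t_s ≈ 13.6 s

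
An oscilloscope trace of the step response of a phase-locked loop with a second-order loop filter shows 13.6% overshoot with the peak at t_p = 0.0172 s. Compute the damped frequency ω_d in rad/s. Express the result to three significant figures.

ω_d ≈ 183 rad/s

t_p = π/ω_d, so ω_d = π/0.0172 = 183 rad/s.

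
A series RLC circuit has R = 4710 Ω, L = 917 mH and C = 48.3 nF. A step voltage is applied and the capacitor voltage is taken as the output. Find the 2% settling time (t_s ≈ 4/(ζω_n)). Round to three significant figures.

t_s ≈ 0.00156 s

For a series RLC circuit (capacitor voltage as output), ω_n = 1/√(LC) = 1/√(917 mH · 48.3 nF) = 4750 rad/s.
ζ = (R/2)·√(C/L) = (4710/2)·√(48.3 nF/917 mH) = 0.540.
t_s ≈ 4/(ζω_n) = 0.00156 s.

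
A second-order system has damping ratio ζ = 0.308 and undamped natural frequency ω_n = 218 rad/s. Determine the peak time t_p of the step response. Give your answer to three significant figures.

t_p ≈ 0.0151 s

The damped frequency is ω_d = ω_n√(1−ζ²) = 218·√(1−0.0949) = 207 rad/s.
Peak time t_p = π/ω_d = π/207 = 0.0151 s.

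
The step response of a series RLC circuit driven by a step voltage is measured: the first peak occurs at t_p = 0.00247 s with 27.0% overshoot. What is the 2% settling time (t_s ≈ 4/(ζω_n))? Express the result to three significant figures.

t_s ≈ 0.00755 s

From the overshoot, ζ = −ln(OS)/√(π²+ln²(OS)) = 0.385.
t_p = π/ω_d ⇒ ω_d = 1270 rad/s; then ω_n = ω_d/√(1−ζ²) = 1380 rad/s.
t_s ≈ 4/(ζω_n) = 4/(0.385·1380) = 0.00755 s.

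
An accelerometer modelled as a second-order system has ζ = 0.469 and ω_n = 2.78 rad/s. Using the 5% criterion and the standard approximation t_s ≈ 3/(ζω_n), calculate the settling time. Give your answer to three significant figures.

t_s ≈ 3/(ζω_n) = 3/(0.469 × 2.78) = 2.30 s.

t_s ≈ 2.30 s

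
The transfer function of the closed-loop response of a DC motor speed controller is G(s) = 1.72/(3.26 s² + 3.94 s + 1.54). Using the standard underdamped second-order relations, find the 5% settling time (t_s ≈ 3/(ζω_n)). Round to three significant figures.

Dividing through by 3.26: denominator becomes s² + 1.209 s + 0.4724.
So ω_n = √0.4724 = 0.687 rad/s and ζ = 1.209/(2·0.687) = 0.879.
t_s ≈ 3/(ζω_n) = 4.96 s.

t_s ≈ 4.96 s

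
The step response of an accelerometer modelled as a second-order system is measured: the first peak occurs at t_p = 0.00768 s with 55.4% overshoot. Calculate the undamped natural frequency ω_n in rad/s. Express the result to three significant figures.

ζ from %OS: ζ = |ln 0.554|/√(π²+ln²0.554) = 0.185.
From t_p = π/ω_d, ω_d = π/0.00768 = 409 rad/s, so ω_n = ω_d/√(1−ζ²) = 416 rad/s.

ω_n ≈ 416 rad/s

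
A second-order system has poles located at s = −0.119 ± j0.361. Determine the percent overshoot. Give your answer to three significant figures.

|pole| = ω_n = √(0.119² + 0.361²) = 0.380 rad/s; ζ = cos θ = σ/ω_n = 0.313.
Overshoot: exp(−π·0.313/√(1−0.313²)) = 0.355, i.e. 35.5%.

%OS ≈ 35.5%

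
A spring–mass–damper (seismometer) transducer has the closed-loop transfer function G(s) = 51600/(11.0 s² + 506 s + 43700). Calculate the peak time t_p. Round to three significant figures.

t_p ≈ 0.0535 s

Dividing through by 11.0: denominator becomes s² + 46.00 s + 3973.
So ω_n = √3973 = 63.0 rad/s and ζ = 46.00/(2·63.0) = 0.365.
ω_d = 63.0·√(1 − 0.365²) = 58.7 rad/s. t_p = π/ω_d = 0.0535 s.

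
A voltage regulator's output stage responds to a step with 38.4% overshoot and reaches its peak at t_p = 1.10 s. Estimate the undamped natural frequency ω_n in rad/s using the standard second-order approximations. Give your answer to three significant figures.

ζ from %OS: ζ = |ln 0.384|/√(π²+ln²0.384) = 0.291.
From t_p = π/ω_d, ω_d = π/1.10 = 2.86 rad/s, so ω_n = ω_d/√(1−ζ²) = 2.99 rad/s.

ω_n ≈ 2.99 rad/s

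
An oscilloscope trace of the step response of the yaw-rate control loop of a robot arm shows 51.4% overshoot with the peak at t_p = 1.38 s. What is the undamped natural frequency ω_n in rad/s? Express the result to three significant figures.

ω_n ≈ 2.33 rad/s

The overshoot fixes ζ = −ln(OS)/√(π²+ln²(OS)) = 0.207.
t_p = π/ω_d ⇒ ω_d = 2.28 rad/s; then ω_n = ω_d/√(1−ζ²) = 2.33 rad/s.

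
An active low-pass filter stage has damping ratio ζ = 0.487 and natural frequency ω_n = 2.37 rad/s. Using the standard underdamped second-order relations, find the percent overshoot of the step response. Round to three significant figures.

%OS ≈ 17.3%

For an underdamped second-order system, %OS = 100·exp(−πζ/√(1−ζ²)).
πζ/√(1−ζ²) = π·0.487/√(1−0.237) = 1.752, so %OS = 100·e^(−1.752) = 17.3%.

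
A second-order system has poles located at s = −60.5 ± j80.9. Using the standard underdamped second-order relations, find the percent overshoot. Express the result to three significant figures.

%OS ≈ 9.54%

With σ = 60.5, ω_d = 80.9: ω_n = √(σ²+ω_d²) = 101 rad/s, ζ = σ/ω_n = 0.599.
%OS = 100·exp(−πζ/√(1−ζ²)) = 9.54%.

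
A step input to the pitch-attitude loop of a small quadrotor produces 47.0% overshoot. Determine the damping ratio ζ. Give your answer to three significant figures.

ζ ≈ 0.234

From %OS = 100·exp(−πζ/√(1−ζ²)), invert to get ζ = −ln(OS)/√(π² + ln²(OS)) with OS = 0.470.
−ln 0.470 = 0.7550, so ζ = 0.7550/√(π² + 0.5701) = 0.234.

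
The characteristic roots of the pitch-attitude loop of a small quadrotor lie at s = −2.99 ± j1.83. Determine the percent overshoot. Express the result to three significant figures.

The poles are at −σ ± jω_d with σ = 2.99 and ω_d = 1.83, so ω_n = √(σ²+ω_d²) = 3.51 rad/s and ζ = σ/ω_n = 0.853.
Overshoot: exp(−π·0.853/√(1−0.853²)) = 0.00590, i.e. 0.590%.

%OS ≈ 0.590%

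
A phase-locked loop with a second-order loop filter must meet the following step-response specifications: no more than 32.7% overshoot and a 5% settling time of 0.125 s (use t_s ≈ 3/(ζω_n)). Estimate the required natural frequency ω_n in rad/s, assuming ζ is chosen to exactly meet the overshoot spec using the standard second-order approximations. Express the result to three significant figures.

ω_n ≈ 71.6 rad/s

ζ = −ln(OS)/√(π² + (ln OS)²). With OS = 0.327, ln OS = −1.118 and ζ = 1.118/3.335 = 0.335.
From t_s ≈ 3/(ζω_n): ω_n = 3/(ζ·t_s) = 3/(0.335·0.125) = 71.6 rad/s.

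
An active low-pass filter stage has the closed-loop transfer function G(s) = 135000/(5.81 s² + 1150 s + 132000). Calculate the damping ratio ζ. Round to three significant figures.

ζ ≈ 0.657

Dividing through by 5.81: denominator becomes s² + 197.9 s + 22720.
So ω_n = √22720 = 151 rad/s and ζ = 197.9/(2·151) = 0.657.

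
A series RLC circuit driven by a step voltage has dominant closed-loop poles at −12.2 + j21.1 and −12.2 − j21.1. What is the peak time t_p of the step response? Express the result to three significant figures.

t_p ≈ 0.149 s

t_p = π/ω_d with ω_d = 21.1 (the imaginary part), so t_p = 0.149 s.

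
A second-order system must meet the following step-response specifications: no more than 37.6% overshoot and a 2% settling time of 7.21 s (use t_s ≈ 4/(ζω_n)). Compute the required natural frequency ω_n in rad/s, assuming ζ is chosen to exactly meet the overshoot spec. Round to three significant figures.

ω_n ≈ 1.87 rad/s

Inverting the overshoot relation: ζ = |ln 0.376|/√(π² + ln²0.376) = 0.297.
From t_s ≈ 4/(ζω_n): ω_n = 4/(ζ·t_s) = 4/(0.297·7.21) = 1.87 rad/s.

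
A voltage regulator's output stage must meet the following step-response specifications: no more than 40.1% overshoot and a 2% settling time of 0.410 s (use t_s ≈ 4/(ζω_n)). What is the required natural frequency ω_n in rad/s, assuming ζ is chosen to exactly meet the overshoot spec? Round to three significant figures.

ω_n ≈ 34.9 rad/s

From %OS = 100·exp(−πζ/√(1−ζ²)), invert to get ζ = −ln(OS)/√(π² + ln²(OS)) with OS = 0.401.
−ln 0.401 = 0.9138, so ζ = 0.9138/√(π² + 0.8350) = 0.279.
From t_s ≈ 4/(ζω_n): ω_n = 4/(ζ·t_s) = 4/(0.279·0.410) = 34.9 rad/s.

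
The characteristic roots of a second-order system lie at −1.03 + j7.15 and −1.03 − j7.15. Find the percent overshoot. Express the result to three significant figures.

%OS ≈ 63.6%

The poles are at −σ ± jω_d with σ = 1.03 and ω_d = 7.15, so ω_n = √(σ²+ω_d²) = 7.22 rad/s and ζ = σ/ω_n = 0.143.
%OS = 100 e^{−πζ/√(1−ζ²)} with ζ = 0.143 gives 63.6%.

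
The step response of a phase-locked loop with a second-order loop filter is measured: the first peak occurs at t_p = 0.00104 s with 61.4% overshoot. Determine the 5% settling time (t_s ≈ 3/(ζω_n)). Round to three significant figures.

The overshoot fixes ζ = −ln(OS)/√(π²+ln²(OS)) = 0.153.
t_p = π/ω_d ⇒ ω_d = 3020 rad/s; then ω_n = ω_d/√(1−ζ²) = 3060 rad/s.
t_s ≈ 3/(ζω_n) = 3/(0.153·3060) = 0.00640 s.

t_s ≈ 0.00640 s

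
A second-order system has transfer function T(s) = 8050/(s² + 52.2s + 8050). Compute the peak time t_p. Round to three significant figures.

t_p ≈ 0.0366 s

ω_n = √8050 = 89.7 rad/s; ζ = 52.2/(2·89.7) = 0.291.
ω_d = 89.7·√(1 − 0.291²) = 85.8 rad/s. Then t_p = π/ω_d = 0.0366 s.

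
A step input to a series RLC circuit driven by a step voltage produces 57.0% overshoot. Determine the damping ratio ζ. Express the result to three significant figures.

ζ ≈ 0.176

Inverting the overshoot relation: ζ = |ln 0.570|/√(π² + ln²0.570) = 0.176.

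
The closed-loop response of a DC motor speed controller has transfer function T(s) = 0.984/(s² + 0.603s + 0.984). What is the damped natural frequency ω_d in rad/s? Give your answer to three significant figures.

Comparing the denominator to s² + 2ζω_n s + ω_n²: ω_n = √0.984 = 0.992 rad/s, and 2ζω_n = 0.603 so ζ = 0.603/(2·0.992) = 0.304.
ω_d = 0.992·√(1 − 0.304²) = 0.945 rad/s.

ω_d ≈ 0.945 rad/s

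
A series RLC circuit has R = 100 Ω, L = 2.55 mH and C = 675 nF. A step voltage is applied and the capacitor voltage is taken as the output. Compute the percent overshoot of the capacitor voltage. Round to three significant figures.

%OS ≈ 1.23%

For a series RLC circuit (capacitor voltage as output), ω_n = 1/√(LC) = 1/√(2.55 mH · 675 nF) = 24100 rad/s.
ζ = (R/2)·√(C/L) = (100/2)·√(675 nF/2.55 mH) = 0.813.
Overshoot: exp(−π·0.813/√(1−0.813²)) = 0.0123, i.e. 1.23%.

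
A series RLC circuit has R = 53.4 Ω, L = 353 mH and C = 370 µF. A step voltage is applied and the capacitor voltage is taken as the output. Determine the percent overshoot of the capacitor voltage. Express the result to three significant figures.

%OS ≈ 0.451%

For a series RLC circuit (capacitor voltage as output), ω_n = 1/√(LC) = 1/√(353 mH · 370 µF) = 87.5 rad/s.
ζ = (R/2)·√(C/L) = (53.4/2)·√(370 µF/353 mH) = 0.864.
%OS = 100·exp(−πζ/√(1−ζ²)) = 0.451%.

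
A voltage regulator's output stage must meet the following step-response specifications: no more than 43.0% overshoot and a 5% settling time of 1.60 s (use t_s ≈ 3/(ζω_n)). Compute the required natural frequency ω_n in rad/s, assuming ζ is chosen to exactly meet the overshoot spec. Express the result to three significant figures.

Inverting the overshoot relation: ζ = |ln 0.430|/√(π² + ln²0.430) = 0.259.
From t_s ≈ 3/(ζω_n): ω_n = 3/(ζ·t_s) = 3/(0.259·1.60) = 7.23 rad/s.

ω_n ≈ 7.23 rad/s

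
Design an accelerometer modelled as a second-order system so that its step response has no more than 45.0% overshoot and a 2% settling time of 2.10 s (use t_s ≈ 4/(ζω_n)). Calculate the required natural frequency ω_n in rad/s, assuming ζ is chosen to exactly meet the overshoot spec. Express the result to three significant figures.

ω_n ≈ 7.73 rad/s

Inverting the overshoot relation: ζ = |ln 0.450|/√(π² + ln²0.450) = 0.246.
From t_s ≈ 4/(ζω_n): ω_n = 4/(ζ·t_s) = 4/(0.246·2.10) = 7.73 rad/s.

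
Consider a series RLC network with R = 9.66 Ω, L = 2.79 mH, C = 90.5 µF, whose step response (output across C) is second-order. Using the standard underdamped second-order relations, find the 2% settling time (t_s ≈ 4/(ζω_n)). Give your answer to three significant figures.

t_s ≈ 0.00231 s

For a series RLC circuit (capacitor voltage as output), ω_n = 1/√(LC) = 1/√(2.79 mH · 90.5 µF) = 1990 rad/s.
ζ = (R/2)·√(C/L) = (9.66/2)·√(90.5 µF/2.79 mH) = 0.870.
t_s ≈ 4/(ζω_n) = 0.00231 s.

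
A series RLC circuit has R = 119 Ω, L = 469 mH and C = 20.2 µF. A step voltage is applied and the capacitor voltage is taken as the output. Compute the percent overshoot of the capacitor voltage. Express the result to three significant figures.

%OS ≈ 26.4%

For a series RLC circuit (capacitor voltage as output), ω_n = 1/√(LC) = 1/√(469 mH · 20.2 µF) = 325 rad/s.
ζ = (R/2)·√(C/L) = (119/2)·√(20.2 µF/469 mH) = 0.390.
Overshoot: exp(−π·0.390/√(1−0.390²)) = 0.264, i.e. 26.4%.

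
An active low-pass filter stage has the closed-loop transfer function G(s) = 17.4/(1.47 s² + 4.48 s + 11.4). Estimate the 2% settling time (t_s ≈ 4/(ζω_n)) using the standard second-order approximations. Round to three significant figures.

Dividing through by 1.47: denominator becomes s² + 3.048 s + 7.755.
So ω_n = √7.755 = 2.78 rad/s and ζ = 3.048/(2·2.78) = 0.547.
t_s ≈ 4/(ζω_n) = 2.62 s.

t_s ≈ 2.62 s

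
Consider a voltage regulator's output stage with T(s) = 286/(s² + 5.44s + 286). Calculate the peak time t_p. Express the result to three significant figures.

t_p ≈ 0.188 s

Matching coefficients with s² + 2ζω_n s + ω_n² gives ω_n² = 286 ⇒ ω_n = 16.9 rad/s, and ζ = 5.44/(2ω_n) = 0.161.
ω_d = ω_n√(1−ζ²) = 16.7 rad/s. Then t_p = π/ω_d = 0.188 s.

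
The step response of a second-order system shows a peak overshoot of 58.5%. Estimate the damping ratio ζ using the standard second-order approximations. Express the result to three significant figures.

From %OS = 100·exp(−πζ/√(1−ζ²)), invert to get ζ = −ln(OS)/√(π² + ln²(OS)) with OS = 0.585.
−ln 0.585 = 0.5361, so ζ = 0.5361/√(π² + 0.2874) = 0.168.

ζ ≈ 0.168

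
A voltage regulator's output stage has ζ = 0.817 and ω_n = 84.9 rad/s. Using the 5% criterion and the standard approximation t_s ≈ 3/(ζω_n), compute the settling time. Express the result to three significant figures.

t_s ≈ 3/(ζω_n) = 3/(0.817 × 84.9) = 0.0433 s.

t_s ≈ 0.0433 s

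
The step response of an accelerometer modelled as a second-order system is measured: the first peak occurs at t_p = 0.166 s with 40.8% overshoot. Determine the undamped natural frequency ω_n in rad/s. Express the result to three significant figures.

From the overshoot, ζ = −ln(OS)/√(π²+ln²(OS)) = 0.274.
From t_p = π/ω_d, ω_d = π/0.166 = 18.9 rad/s, so ω_n = ω_d/√(1−ζ²) = 19.7 rad/s.

ω_n ≈ 19.7 rad/s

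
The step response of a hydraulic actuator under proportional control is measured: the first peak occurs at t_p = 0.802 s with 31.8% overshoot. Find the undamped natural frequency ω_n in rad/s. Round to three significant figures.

ω_n ≈ 4.17 rad/s

From the overshoot, ζ = −ln(OS)/√(π²+ln²(OS)) = 0.343.
From t_p = π/ω_d, ω_d = π/0.802 = 3.92 rad/s, so ω_n = ω_d/√(1−ζ²) = 4.17 rad/s.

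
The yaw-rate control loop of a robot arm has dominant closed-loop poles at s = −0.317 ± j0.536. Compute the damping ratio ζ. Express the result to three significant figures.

ζ ≈ 0.509

|pole| = ω_n = √(0.317² + 0.536²) = 0.623 rad/s; ζ = cos θ = σ/ω_n = 0.509.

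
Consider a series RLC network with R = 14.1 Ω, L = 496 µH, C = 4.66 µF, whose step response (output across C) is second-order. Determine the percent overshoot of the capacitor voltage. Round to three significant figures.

%OS ≈ 5.28%

For a series RLC circuit (capacitor voltage as output), ω_n = 1/√(LC) = 1/√(496 µH · 4.66 µF) = 20800 rad/s.
ζ = (R/2)·√(C/L) = (14.1/2)·√(4.66 µF/496 µH) = 0.683.
%OS = 100·exp(−πζ/√(1−ζ²)) = 5.28%.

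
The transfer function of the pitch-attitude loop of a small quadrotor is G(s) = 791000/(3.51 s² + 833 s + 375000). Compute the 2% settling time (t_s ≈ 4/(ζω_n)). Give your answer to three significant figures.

t_s ≈ 0.0337 s

Dividing through by 3.51: denominator becomes s² + 237.3 s + 106800.
So ω_n = √106800 = 327 rad/s and ζ = 237.3/(2·327) = 0.363.
t_s ≈ 4/(ζω_n) = 0.0337 s.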